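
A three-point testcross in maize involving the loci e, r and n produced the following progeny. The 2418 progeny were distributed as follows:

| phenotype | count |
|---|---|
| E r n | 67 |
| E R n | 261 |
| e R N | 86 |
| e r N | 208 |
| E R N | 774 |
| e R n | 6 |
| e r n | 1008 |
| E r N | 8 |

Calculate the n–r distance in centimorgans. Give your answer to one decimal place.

The two most frequent reciprocal classes, E R N and e r n, are the parental types, so the F1 was E R N / e r n.
The two rarest classes, E r N and e R n, are the double crossovers. Comparing them with the parentals, only the r allele has switched, so r is the middle locus and the order is e – r – n.
Crossovers in the r–n interval produce the single-crossover classes E R n and e r N (261 + 208 = 469) plus the double crossovers (14).
RF(r–n) = (469 + 14) / 2418 = 483/2418 = 0.1998 → 20.0 centimorgans.

20.0 centimorgans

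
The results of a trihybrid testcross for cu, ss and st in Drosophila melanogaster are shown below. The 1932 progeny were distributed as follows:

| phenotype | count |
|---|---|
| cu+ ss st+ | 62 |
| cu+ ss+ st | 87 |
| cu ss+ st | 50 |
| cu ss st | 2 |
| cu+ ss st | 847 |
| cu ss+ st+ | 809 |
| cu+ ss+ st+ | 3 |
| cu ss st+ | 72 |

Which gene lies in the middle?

cu

The two most frequent reciprocal classes, cu+ ss st and cu ss+ st+, are the parental types, so the F1 was cu+ ss st / cu ss+ st+.
The two rarest classes, cu ss st and cu+ ss+ st+, are the double crossovers. Comparing them with the parentals, only the cu allele has switched, so cu is the middle locus and the order is ss – cu – st.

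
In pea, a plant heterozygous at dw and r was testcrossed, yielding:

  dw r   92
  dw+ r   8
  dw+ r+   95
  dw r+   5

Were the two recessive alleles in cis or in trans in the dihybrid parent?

cis

The two most frequent classes are dw+ r+ (95) and dw r (92); these are the parental (non-recombinant) types.
So the F1 carried dw+ r+ on one chromosome and dw r on the other — the recessive alleles are on the same chromosome (cis / coupling).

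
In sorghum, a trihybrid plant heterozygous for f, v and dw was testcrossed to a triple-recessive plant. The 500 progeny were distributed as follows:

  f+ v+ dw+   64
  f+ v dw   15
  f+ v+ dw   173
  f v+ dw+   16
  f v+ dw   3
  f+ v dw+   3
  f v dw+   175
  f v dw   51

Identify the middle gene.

f

The two most frequent reciprocal classes, f+ v+ dw and f v dw+, are the parental types, so the F1 was f+ v+ dw / f v dw+.
The two rarest classes, f v+ dw and f+ v dw+, are the double crossovers. Comparing them with the parentals, only the f allele has switched, so f is the middle locus and the order is dw – f – v.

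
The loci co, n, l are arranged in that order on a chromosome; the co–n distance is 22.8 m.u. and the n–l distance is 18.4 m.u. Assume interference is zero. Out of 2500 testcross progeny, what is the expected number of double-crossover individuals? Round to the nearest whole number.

105

Map distances give recombination frequencies of 0.228 and 0.184 for the two intervals.
With no interference, expected double-crossover frequency = 0.228 × 0.184 = 0.04195.
Expected number = 0.04195 × 2500 = 104.88 ≈ 105.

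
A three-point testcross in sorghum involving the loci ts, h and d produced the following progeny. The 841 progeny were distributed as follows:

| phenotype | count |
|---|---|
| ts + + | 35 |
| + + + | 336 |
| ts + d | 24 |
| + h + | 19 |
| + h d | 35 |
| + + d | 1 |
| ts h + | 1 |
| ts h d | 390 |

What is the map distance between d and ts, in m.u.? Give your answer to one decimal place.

The two most frequent reciprocal classes, ts h d and + + +, are the parental types, so the F1 was ts h d / + + +.
The two rarest classes, ts h + and + + d, are the double crossovers. Comparing them with the parentals, only the d allele has switched, so d is the middle locus and the order is h – d – ts.
Crossovers in the d–ts interval produce the single-crossover classes + h d and ts + + (35 + 35 = 70) plus the double crossovers (2).
RF(d–ts) = (70 + 2) / 841 = 72/841 = 0.0856 → 8.6 m.u.

8.6 m.u.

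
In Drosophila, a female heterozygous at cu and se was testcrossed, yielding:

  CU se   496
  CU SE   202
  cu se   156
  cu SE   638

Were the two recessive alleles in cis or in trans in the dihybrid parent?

trans

The two most frequent classes are CU se (496) and cu SE (638); these are the parental (non-recombinant) types.
So the F1 carried CU se on one chromosome and cu SE on the other — the recessive alleles are on opposite chromosomes (trans / repulsion).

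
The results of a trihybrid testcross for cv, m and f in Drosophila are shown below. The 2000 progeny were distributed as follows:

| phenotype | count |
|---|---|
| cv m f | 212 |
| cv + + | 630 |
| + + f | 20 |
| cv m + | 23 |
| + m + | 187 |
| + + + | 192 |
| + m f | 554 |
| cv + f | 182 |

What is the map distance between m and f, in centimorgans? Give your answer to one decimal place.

The two most frequent reciprocal classes, + m f and cv + +, are the parental types, so the F1 was + m f / cv + +.
The two rarest classes, + + f and cv m +, are the double crossovers. Comparing them with the parentals, only the m allele has switched, so m is the middle locus and the order is f – m – cv.
Crossovers in the f–m interval produce the single-crossover classes + m + and cv + f (187 + 182 = 369) plus the double crossovers (43).
RF(f–m) = (369 + 43) / 2000 = 412/2000 = 0.2060 → 20.6 centimorgans.

20.6 centimorgans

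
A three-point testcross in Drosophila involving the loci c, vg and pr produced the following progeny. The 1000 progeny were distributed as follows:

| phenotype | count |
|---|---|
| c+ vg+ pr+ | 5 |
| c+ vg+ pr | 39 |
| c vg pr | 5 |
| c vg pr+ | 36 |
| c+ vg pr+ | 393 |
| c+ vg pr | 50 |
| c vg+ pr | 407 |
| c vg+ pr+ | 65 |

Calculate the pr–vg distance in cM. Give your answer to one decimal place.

The two most frequent reciprocal classes, c+ vg pr+ and c vg+ pr, are the parental types, so the F1 was c+ vg pr+ / c vg+ pr.
The two rarest classes, c+ vg+ pr+ and c vg pr, are the double crossovers. Comparing them with the parentals, only the vg allele has switched, so vg is the middle locus and the order is pr – vg – c.
Crossovers in the pr–vg interval produce the single-crossover classes c+ vg pr and c vg+ pr+ (50 + 65 = 115) plus the double crossovers (10).
RF(pr–vg) = (115 + 10) / 1000 = 125/1000 = 0.1250 → 12.5 cM.

12.5 cM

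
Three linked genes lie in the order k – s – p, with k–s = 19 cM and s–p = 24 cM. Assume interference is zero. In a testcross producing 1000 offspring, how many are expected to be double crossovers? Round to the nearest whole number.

46

Map distances give recombination frequencies of 0.190 and 0.240 for the two intervals.
With no interference, expected double-crossover frequency = 0.190 × 0.240 = 0.04560.
Expected number = 0.04560 × 1000 = 45.60 ≈ 46.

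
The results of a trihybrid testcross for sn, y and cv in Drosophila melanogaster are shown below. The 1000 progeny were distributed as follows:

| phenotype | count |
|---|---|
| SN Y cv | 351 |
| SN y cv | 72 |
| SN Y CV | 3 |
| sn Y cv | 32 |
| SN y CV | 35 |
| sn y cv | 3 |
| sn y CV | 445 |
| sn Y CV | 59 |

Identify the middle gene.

cv

The two most frequent reciprocal classes, SN Y cv and sn y CV, are the parental types, so the F1 was SN Y cv / sn y CV.
The two rarest classes, SN Y CV and sn y cv, are the double crossovers. Comparing them with the parentals, only the cv allele has switched, so cv is the middle locus and the order is sn – cv – y.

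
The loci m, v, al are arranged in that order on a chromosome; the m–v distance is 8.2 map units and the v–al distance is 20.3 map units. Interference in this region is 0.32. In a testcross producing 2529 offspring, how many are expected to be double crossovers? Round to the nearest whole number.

Map distances give recombination frequencies of 0.082 and 0.203 for the two intervals.
With interference 0.32 (so coincidence = 0.68), expected double-crossover frequency = 0.082 × 0.203 × 0.68 = 0.01132.
Expected number = 0.01132 × 2529 = 28.63 ≈ 29.

29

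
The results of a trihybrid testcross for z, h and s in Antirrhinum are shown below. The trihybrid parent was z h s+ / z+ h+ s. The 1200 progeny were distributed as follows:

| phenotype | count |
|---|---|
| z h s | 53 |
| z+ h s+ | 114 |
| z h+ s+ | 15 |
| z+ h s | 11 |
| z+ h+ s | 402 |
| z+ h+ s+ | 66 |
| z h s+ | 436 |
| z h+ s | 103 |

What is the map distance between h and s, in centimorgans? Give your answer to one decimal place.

The two rarest classes, z h+ s+ and z+ h s, are the double crossovers. Comparing them with the parentals, only the h allele has switched, so h is the middle locus and the order is s – h – z.
Crossovers in the s–h interval produce the single-crossover classes z h s and z+ h+ s+ (53 + 66 = 119) plus the double crossovers (26).
RF(s–h) = (119 + 26) / 1200 = 145/1200 = 0.1208 → 12.1 centimorgans.

12.1 centimorgans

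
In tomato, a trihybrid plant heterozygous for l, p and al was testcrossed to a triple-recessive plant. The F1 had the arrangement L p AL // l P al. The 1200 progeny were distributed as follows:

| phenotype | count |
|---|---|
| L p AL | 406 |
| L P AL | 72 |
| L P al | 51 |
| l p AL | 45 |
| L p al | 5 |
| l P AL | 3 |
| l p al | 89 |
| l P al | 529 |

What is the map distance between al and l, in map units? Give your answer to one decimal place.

The two rarest classes, L p al and l P AL, are the double crossovers. Comparing them with the parentals, only the al allele has switched, so al is the middle locus and the order is l – al – p.
Crossovers in the l–al interval produce the single-crossover classes l p AL and L P al (45 + 51 = 96) plus the double crossovers (8).
RF(l–al) = (96 + 8) / 1200 = 104/1200 = 0.0867 → 8.7 map units.

8.7 map units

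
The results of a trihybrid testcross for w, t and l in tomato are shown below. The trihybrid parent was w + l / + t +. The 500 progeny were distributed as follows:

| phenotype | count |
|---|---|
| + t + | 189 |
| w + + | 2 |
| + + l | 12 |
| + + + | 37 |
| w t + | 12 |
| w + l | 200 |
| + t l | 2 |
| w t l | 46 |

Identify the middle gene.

l

The two rarest classes, w + + and + t l, are the double crossovers. Comparing them with the parentals, only the l allele has switched, so l is the middle locus and the order is w – l – t.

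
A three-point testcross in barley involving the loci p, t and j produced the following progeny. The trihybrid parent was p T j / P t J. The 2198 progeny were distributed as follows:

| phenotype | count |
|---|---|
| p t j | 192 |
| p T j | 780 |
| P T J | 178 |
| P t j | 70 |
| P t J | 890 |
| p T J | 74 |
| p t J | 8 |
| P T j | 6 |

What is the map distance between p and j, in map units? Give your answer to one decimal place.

The two rarest classes, P T j and p t J, are the double crossovers. Comparing them with the parentals, only the p allele has switched, so p is the middle locus and the order is t – p – j.
Crossovers in the p–j interval produce the single-crossover classes p T J and P t j (74 + 70 = 144) plus the double crossovers (14).
RF(p–j) = (144 + 14) / 2198 = 158/2198 = 0.0719 → 7.2 map units.

7.2 map units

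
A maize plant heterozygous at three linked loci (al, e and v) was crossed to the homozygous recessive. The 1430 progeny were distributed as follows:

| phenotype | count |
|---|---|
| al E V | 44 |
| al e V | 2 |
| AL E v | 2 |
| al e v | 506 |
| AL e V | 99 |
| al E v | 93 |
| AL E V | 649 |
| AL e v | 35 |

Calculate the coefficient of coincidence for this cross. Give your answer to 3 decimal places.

0.352

The two most frequent reciprocal classes, AL E V and al e v, are the parental types, so the F1 was AL E V / al e v.
The two rarest classes, AL E v and al e V, are the double crossovers. Comparing them with the parentals, only the v allele has switched, so v is the middle locus and the order is al – v – e.
al–v: (79 + 4)/1430 = 0.0580; v–e: (192 + 4)/1430 = 0.1371.
Expected DCO frequency = 0.0580 × 0.1371 ≈ 0.00795; observed = 4/1430 ≈ 0.00280.
Coefficient of coincidence = 0.00280/0.00795 ≈ 0.352.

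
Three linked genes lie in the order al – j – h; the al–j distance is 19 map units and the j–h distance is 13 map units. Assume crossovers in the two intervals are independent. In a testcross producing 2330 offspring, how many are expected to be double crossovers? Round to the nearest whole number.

Map distances give recombination frequencies of 0.190 and 0.130 for the two intervals.
With no interference, expected double-crossover frequency = 0.190 × 0.130 = 0.02470.
Expected number = 0.02470 × 2330 = 57.55 ≈ 58.

58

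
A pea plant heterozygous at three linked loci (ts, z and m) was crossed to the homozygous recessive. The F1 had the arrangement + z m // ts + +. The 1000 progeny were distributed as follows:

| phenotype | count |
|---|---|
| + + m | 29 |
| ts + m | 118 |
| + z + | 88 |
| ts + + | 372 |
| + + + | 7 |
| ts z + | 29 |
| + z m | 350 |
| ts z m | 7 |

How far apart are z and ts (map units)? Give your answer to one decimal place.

The two rarest classes, ts z m and + + +, are the double crossovers. Comparing them with the parentals, only the ts allele has switched, so ts is the middle locus and the order is m – ts – z.
Crossovers in the ts–z interval produce the single-crossover classes + + m and ts z + (29 + 29 = 58) plus the double crossovers (14).
RF(ts–z) = (58 + 14) / 1000 = 72/1000 = 0.0720 → 7.2 map units.

7.2 map units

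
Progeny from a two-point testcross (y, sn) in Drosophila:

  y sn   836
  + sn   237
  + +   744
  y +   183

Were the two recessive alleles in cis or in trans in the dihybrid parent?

cis

The two most frequent classes are + + (744) and y sn (836); these are the parental (non-recombinant) types.
So the F1 carried + + on one chromosome and y sn on the other — the recessive alleles are on the same chromosome (cis / coupling).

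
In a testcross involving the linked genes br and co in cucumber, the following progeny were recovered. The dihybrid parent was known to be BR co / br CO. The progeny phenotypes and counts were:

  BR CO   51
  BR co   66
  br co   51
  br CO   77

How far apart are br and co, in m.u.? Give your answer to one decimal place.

41.6 m.u.

The recombinant classes are BR CO and br co: 51 + 51 = 102.
Recombination frequency = 102/245 = 0.4163 ≈ 41.6%, i.e. 41.6 m.u.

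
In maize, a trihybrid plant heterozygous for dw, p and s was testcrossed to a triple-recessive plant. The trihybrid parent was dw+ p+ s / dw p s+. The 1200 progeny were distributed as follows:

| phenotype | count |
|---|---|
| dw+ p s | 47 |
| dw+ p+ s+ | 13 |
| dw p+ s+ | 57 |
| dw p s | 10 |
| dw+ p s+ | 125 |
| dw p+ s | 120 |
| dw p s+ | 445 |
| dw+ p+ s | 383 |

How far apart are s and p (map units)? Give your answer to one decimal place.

The two rarest classes, dw+ p+ s+ and dw p s, are the double crossovers. Comparing them with the parentals, only the s allele has switched, so s is the middle locus and the order is p – s – dw.
Crossovers in the p–s interval produce the single-crossover classes dw+ p s and dw p+ s+ (47 + 57 = 104) plus the double crossovers (23).
RF(p–s) = (104 + 23) / 1200 = 127/1200 = 0.1058 → 10.6 map units.

10.6 map units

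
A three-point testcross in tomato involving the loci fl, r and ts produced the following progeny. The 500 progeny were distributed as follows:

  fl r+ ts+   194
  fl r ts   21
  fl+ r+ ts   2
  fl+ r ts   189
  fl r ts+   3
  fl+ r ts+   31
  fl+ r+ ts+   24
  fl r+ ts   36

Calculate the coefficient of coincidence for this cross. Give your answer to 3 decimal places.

0.694

The two most frequent reciprocal classes, fl+ r ts and fl r+ ts+, are the parental types, so the F1 was fl+ r ts / fl r+ ts+.
The two rarest classes, fl+ r+ ts and fl r ts+, are the double crossovers. Comparing them with the parentals, only the r allele has switched, so r is the middle locus and the order is fl – r – ts.
fl–r: (45 + 5)/500 = 0.1000; r–ts: (67 + 5)/500 = 0.1440.
Expected DCO frequency = 0.1000 × 0.1440 ≈ 0.01440; observed = 5/500 ≈ 0.01000.
Coefficient of coincidence = 0.01000/0.01440 ≈ 0.694.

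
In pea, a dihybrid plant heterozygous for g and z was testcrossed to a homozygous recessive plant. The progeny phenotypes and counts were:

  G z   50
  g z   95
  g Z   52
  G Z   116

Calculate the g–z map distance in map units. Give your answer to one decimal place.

32.6 map units

The two most frequent classes, G Z (116) and g z (95), are the parental types, so the F1 was G Z / g z.
The recombinant classes are G z and g Z: 50 + 52 = 102.
Recombination frequency = 102/313 = 0.3259 ≈ 32.6%, i.e. 32.6 map units.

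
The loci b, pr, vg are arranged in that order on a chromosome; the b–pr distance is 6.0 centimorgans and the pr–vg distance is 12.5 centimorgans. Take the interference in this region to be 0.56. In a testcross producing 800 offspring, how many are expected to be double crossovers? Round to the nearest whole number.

3

Map distances give recombination frequencies of 0.060 and 0.125 for the two intervals.
With interference 0.56 (so coincidence = 0.44), expected double-crossover frequency = 0.060 × 0.125 × 0.44 = 0.00330.
Expected number = 0.00330 × 800 = 2.64 ≈ 3.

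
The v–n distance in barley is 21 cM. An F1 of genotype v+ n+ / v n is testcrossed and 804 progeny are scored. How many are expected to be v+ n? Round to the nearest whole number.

A map distance of 21 cM corresponds to a recombination frequency of 0.210.
The F1 is v+ n+ / v n, so v+ n is a recombinant gamete class with expected frequency r/2 = 0.210/2 = 0.1050.
Expected number = 0.1050 × 804 = 84.42 ≈ 84.

84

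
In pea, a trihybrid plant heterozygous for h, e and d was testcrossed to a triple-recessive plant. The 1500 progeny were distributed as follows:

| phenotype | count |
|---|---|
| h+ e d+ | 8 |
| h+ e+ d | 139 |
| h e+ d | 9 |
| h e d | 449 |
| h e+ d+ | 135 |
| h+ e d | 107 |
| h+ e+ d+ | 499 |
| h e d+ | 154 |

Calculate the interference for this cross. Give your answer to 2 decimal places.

0.68

The two most frequent reciprocal classes, h+ e+ d+ and h e d, are the parental types, so the F1 was h+ e+ d+ / h e d.
The two rarest classes, h+ e d+ and h e+ d, are the double crossovers. Comparing them with the parentals, only the e allele has switched, so e is the middle locus and the order is d – e – h.
d–e: (293 + 17)/1500 = 0.2067; e–h: (242 + 17)/1500 = 0.1727.
Expected DCO frequency = 0.2067 × 0.1727 ≈ 0.03570; observed = 17/1500 ≈ 0.01133.
Coefficient of coincidence = 0.01133/0.03570 ≈ 0.32; interference = 1 − 0.32 = 0.68.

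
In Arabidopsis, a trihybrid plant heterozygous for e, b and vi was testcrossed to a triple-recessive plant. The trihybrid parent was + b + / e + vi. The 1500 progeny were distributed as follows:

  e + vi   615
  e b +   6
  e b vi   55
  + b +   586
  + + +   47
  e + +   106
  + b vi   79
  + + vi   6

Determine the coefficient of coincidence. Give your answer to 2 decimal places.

The two rarest classes, e b + and + + vi, are the double crossovers. Comparing them with the parentals, only the e allele has switched, so e is the middle locus and the order is b – e – vi.
b–e: (102 + 12)/1500 = 0.0760; e–vi: (185 + 12)/1500 = 0.1313.
Expected DCO frequency = 0.0760 × 0.1313 ≈ 0.00998; observed = 12/1500 ≈ 0.00800.
Coefficient of coincidence = 0.00800/0.00998 ≈ 0.80.

0.80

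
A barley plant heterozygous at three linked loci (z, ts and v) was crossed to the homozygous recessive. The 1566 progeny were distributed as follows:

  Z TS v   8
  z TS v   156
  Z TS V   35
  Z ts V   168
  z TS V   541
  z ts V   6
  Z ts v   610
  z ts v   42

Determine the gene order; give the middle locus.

The two most frequent reciprocal classes, Z ts v and z TS V, are the parental types, so the F1 was Z ts v / z TS V.
The two rarest classes, Z TS v and z ts V, are the double crossovers. Comparing them with the parentals, only the ts allele has switched, so ts is the middle locus and the order is z – ts – v.

ts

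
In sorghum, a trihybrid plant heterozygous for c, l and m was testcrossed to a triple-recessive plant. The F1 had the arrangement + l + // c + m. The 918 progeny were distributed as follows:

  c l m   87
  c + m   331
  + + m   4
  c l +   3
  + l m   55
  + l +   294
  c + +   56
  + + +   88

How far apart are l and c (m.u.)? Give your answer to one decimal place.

The two rarest classes, c l + and + + m, are the double crossovers. Comparing them with the parentals, only the c allele has switched, so c is the middle locus and the order is l – c – m.
Crossovers in the l–c interval produce the single-crossover classes + + + and c l m (88 + 87 = 175) plus the double crossovers (7).
RF(l–c) = (175 + 7) / 918 = 182/918 = 0.1983 → 19.8 m.u.

19.8 m.u.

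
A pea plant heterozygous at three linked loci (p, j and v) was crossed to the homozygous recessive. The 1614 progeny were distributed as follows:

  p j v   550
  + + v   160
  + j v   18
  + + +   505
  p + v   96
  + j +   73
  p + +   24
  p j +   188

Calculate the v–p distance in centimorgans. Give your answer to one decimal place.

24.2 centimorgans

The two most frequent reciprocal classes, + + + and p j v, are the parental types, so the F1 was + + + / p j v.
The two rarest classes, p + + and + j v, are the double crossovers. Comparing them with the parentals, only the p allele has switched, so p is the middle locus and the order is v – p – j.
Crossovers in the v–p interval produce the single-crossover classes + + v and p j + (160 + 188 = 348) plus the double crossovers (42).
RF(v–p) = (348 + 42) / 1614 = 390/1614 = 0.2416 → 24.2 centimorgans.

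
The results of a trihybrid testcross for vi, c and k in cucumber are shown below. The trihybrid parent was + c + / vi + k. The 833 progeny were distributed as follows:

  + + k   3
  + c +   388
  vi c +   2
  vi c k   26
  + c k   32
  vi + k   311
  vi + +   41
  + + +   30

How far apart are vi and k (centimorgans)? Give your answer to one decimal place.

9.4 centimorgans

The two rarest classes, vi c + and + + k, are the double crossovers. Comparing them with the parentals, only the vi allele has switched, so vi is the middle locus and the order is k – vi – c.
Crossovers in the k–vi interval produce the single-crossover classes + c k and vi + + (32 + 41 = 73) plus the double crossovers (5).
RF(k–vi) = (73 + 5) / 833 = 78/833 = 0.0936 → 9.4 centimorgans.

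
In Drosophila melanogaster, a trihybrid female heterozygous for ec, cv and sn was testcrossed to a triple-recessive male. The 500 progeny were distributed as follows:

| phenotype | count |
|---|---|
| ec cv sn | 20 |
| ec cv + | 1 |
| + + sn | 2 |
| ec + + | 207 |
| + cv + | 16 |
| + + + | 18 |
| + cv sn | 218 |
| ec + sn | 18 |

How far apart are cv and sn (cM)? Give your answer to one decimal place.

The two most frequent reciprocal classes, + cv sn and ec + +, are the parental types, so the F1 was + cv sn / ec + +.
The two rarest classes, + + sn and ec cv +, are the double crossovers. Comparing them with the parentals, only the cv allele has switched, so cv is the middle locus and the order is sn – cv – ec.
Crossovers in the sn–cv interval produce the single-crossover classes + cv + and ec + sn (16 + 18 = 34) plus the double crossovers (3).
RF(sn–cv) = (34 + 3) / 500 = 37/500 = 0.0740 → 7.4 cM.

7.4 cM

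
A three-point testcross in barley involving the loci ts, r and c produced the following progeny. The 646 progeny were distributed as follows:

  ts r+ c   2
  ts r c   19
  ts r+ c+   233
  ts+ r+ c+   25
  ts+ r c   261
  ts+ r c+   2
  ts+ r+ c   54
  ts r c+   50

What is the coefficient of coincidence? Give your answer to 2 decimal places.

The two most frequent reciprocal classes, ts r+ c+ and ts+ r c, are the parental types, so the F1 was ts r+ c+ / ts+ r c.
The two rarest classes, ts r+ c and ts+ r c+, are the double crossovers. Comparing them with the parentals, only the c allele has switched, so c is the middle locus and the order is r – c – ts.
r–c: (104 + 4)/646 = 0.1672; c–ts: (44 + 4)/646 = 0.0743.
Expected DCO frequency = 0.1672 × 0.0743 ≈ 0.01242; observed = 4/646 ≈ 0.00619.
Coefficient of coincidence = 0.00619/0.01242 ≈ 0.50.

0.50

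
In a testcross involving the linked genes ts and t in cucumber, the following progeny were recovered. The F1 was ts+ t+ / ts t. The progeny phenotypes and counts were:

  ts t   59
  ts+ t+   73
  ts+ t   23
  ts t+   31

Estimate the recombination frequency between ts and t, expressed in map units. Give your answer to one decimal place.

29.0 map units

The recombinant classes are ts+ t and ts t+: 23 + 31 = 54.
Recombination frequency = 54/186 = 0.2903 ≈ 29.0%, i.e. 29.0 map units.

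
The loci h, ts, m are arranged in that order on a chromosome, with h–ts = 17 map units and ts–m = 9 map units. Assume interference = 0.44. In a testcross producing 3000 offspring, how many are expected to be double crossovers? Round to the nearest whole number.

26

Map distances give recombination frequencies of 0.170 and 0.090 for the two intervals.
With interference 0.44 (so coincidence = 0.56), expected double-crossover frequency = 0.170 × 0.090 × 0.56 = 0.00857.
Expected number = 0.00857 × 3000 = 25.70 ≈ 26.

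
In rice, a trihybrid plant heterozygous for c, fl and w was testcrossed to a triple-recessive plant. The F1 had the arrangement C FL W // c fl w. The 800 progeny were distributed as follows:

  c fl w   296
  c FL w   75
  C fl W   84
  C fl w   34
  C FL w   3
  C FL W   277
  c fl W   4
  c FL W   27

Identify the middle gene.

The two rarest classes, C FL w and c fl W, are the double crossovers. Comparing them with the parentals, only the w allele has switched, so w is the middle locus and the order is c – w – fl.

w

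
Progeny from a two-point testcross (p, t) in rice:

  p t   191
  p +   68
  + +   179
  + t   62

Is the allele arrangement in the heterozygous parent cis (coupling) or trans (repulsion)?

cis

The two most frequent classes are + + (179) and p t (191); these are the parental (non-recombinant) types.
So the F1 carried + + on one chromosome and p t on the other — the recessive alleles are on the same chromosome (cis / coupling).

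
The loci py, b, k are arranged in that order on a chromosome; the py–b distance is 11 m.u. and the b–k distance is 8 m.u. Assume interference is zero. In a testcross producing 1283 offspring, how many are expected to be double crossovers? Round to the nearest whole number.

Map distances give recombination frequencies of 0.110 and 0.080 for the two intervals.
With no interference, expected double-crossover frequency = 0.110 × 0.080 = 0.00880.
Expected number = 0.00880 × 1283 = 11.29 ≈ 11.

11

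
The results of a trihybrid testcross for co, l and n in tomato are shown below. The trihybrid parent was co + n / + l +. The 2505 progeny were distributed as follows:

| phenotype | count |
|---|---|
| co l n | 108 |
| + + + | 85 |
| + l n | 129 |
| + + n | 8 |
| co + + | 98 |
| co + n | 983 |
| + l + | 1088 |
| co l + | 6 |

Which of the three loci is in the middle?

co

The two rarest classes, + + n and co l +, are the double crossovers. Comparing them with the parentals, only the co allele has switched, so co is the middle locus and the order is n – co – l.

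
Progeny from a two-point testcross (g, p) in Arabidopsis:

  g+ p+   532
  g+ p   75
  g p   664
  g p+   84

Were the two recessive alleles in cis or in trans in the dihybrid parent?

cis

The two most frequent classes are g+ p+ (532) and g p (664); these are the parental (non-recombinant) types.
So the F1 carried g+ p+ on one chromosome and g p on the other — the recessive alleles are on the same chromosome (cis / coupling).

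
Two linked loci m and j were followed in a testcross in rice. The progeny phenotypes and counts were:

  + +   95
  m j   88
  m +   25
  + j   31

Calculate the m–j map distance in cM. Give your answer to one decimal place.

The two most frequent classes, + + (95) and m j (88), are the parental types, so the F1 was + + / m j.
The recombinant classes are + j and m +: 31 + 25 = 56.
Recombination frequency = 56/239 = 0.2343 ≈ 23.4%, i.e. 23.4 cM.

23.4 cM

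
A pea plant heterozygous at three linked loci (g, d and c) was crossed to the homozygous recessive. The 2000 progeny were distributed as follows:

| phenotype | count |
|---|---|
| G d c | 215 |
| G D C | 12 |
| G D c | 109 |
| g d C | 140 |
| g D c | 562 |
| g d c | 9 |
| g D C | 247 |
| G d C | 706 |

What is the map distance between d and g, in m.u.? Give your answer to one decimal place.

13.5 m.u.

The two most frequent reciprocal classes, G d C and g D c, are the parental types, so the F1 was G d C / g D c.
The two rarest classes, G D C and g d c, are the double crossovers. Comparing them with the parentals, only the d allele has switched, so d is the middle locus and the order is g – d – c.
Crossovers in the g–d interval produce the single-crossover classes g d C and G D c (140 + 109 = 249) plus the double crossovers (21).
RF(g–d) = (249 + 21) / 2000 = 270/2000 = 0.1350 → 13.5 m.u.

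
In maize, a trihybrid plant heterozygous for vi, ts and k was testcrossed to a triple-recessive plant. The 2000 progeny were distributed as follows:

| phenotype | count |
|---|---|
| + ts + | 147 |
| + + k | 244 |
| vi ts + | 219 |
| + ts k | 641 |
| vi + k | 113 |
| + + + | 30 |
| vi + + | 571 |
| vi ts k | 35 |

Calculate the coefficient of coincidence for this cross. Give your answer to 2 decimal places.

0.76

The two most frequent reciprocal classes, vi + + and + ts k, are the parental types, so the F1 was vi + + / + ts k.
The two rarest classes, + + + and vi ts k, are the double crossovers. Comparing them with the parentals, only the vi allele has switched, so vi is the middle locus and the order is k – vi – ts.
k–vi: (260 + 65)/2000 = 0.1625; vi–ts: (463 + 65)/2000 = 0.2640.
Expected DCO frequency = 0.1625 × 0.2640 ≈ 0.04290; observed = 65/2000 ≈ 0.03250.
Coefficient of coincidence = 0.03250/0.04290 ≈ 0.76.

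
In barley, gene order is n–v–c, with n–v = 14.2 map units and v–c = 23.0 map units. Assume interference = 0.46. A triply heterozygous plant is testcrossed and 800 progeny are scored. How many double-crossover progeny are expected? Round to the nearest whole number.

Map distances give recombination frequencies of 0.142 and 0.230 for the two intervals.
With interference 0.46 (so coincidence = 0.54), expected double-crossover frequency = 0.142 × 0.230 × 0.54 = 0.01764.
Expected number = 0.01764 × 800 = 14.11 ≈ 14.

14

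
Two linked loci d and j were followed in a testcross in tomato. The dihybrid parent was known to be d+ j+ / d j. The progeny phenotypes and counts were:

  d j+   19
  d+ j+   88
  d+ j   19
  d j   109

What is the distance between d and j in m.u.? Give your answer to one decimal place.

The recombinant classes are d+ j and d j+: 19 + 19 = 38.
Recombination frequency = 38/235 = 0.1617 ≈ 16.2%, i.e. 16.2 m.u.

16.2 m.u.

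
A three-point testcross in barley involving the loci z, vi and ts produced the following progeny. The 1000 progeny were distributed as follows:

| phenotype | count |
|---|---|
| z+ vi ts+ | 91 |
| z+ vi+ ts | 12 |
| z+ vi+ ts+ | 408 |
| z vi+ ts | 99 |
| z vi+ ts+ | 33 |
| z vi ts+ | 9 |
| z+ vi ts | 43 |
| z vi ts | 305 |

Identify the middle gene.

ts

The two most frequent reciprocal classes, z vi ts and z+ vi+ ts+, are the parental types, so the F1 was z vi ts / z+ vi+ ts+.
The two rarest classes, z vi ts+ and z+ vi+ ts, are the double crossovers. Comparing them with the parentals, only the ts allele has switched, so ts is the middle locus and the order is vi – ts – z.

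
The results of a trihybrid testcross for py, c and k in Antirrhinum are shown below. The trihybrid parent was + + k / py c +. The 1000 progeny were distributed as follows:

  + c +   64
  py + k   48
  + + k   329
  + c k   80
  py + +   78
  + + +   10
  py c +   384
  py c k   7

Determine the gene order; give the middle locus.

k

The two rarest classes, + + + and py c k, are the double crossovers. Comparing them with the parentals, only the k allele has switched, so k is the middle locus and the order is py – k – c.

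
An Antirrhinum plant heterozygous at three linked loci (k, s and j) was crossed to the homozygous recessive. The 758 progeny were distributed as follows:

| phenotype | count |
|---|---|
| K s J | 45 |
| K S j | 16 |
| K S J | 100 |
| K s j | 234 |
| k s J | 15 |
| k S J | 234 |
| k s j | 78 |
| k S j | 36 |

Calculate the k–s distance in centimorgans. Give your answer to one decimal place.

The two most frequent reciprocal classes, K s j and k S J, are the parental types, so the F1 was K s j / k S J.
The two rarest classes, K S j and k s J, are the double crossovers. Comparing them with the parentals, only the s allele has switched, so s is the middle locus and the order is j – s – k.
Crossovers in the s–k interval produce the single-crossover classes k s j and K S J (78 + 100 = 178) plus the double crossovers (31).
RF(s–k) = (178 + 31) / 758 = 209/758 = 0.2757 → 27.6 centimorgans.

27.6 centimorgans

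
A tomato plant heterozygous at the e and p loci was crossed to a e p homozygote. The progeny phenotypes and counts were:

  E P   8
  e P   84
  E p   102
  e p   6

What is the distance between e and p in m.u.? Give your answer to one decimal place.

The two most frequent classes, E p (102) and e P (84), are the parental types, so the F1 was E p / e P.
The recombinant classes are E P and e p: 8 + 6 = 14.
Recombination frequency = 14/200 = 0.0700 ≈ 7.0%, i.e. 7.0 m.u.

7.0 m.u.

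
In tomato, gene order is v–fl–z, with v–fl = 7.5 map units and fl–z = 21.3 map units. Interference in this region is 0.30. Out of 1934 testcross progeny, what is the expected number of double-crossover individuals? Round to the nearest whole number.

22

Map distances give recombination frequencies of 0.075 and 0.213 for the two intervals.
With interference 0.30 (so coincidence = 0.70), expected double-crossover frequency = 0.075 × 0.213 × 0.70 = 0.01118.
Expected number = 0.01118 × 1934 = 21.63 ≈ 22.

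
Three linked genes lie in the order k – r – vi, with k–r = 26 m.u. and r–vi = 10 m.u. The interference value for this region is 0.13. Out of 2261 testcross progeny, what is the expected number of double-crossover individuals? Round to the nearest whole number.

51

Map distances give recombination frequencies of 0.260 and 0.100 for the two intervals.
With interference 0.13 (so coincidence = 0.87), expected double-crossover frequency = 0.260 × 0.100 × 0.87 = 0.02262.
Expected number = 0.02262 × 2261 = 51.14 ≈ 51.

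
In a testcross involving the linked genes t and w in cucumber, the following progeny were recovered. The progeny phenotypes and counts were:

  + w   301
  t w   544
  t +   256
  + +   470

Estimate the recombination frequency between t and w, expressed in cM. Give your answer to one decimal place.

The two most frequent classes, + + (470) and t w (544), are the parental types, so the F1 was + + / t w.
The recombinant classes are + w and t +: 301 + 256 = 557.
Recombination frequency = 557/1571 = 0.3546 ≈ 35.5%, i.e. 35.5 cM.

35.5 cM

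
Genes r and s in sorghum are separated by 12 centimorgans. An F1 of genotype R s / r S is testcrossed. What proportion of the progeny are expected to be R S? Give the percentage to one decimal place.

6.0%

A map distance of 12 centimorgans corresponds to a recombination frequency of 0.120.
The F1 is R s / r S, so R S is a recombinant gamete class with expected frequency r/2 = 0.120/2 = 0.0600.
That is 0.0600 = 6.0% of the progeny.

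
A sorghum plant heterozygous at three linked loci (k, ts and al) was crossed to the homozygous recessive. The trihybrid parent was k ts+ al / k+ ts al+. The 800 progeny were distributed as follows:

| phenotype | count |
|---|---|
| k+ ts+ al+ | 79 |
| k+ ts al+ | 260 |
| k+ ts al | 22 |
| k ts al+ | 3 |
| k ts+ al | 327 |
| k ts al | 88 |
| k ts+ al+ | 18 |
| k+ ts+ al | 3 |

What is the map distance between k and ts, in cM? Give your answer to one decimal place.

The two rarest classes, k+ ts+ al and k ts al+, are the double crossovers. Comparing them with the parentals, only the k allele has switched, so k is the middle locus and the order is ts – k – al.
Crossovers in the ts–k interval produce the single-crossover classes k ts al and k+ ts+ al+ (88 + 79 = 167) plus the double crossovers (6).
RF(ts–k) = (167 + 6) / 800 = 173/800 = 0.2162 → 21.6 cM.

21.6 cM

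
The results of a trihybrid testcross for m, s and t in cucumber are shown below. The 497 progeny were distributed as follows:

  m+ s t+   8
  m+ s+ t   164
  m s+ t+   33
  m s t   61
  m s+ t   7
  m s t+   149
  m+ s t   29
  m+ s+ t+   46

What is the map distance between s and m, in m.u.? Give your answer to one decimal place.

15.5 m.u.

The two most frequent reciprocal classes, m s t+ and m+ s+ t, are the parental types, so the F1 was m s t+ / m+ s+ t.
The two rarest classes, m+ s t+ and m s+ t, are the double crossovers. Comparing them with the parentals, only the m allele has switched, so m is the middle locus and the order is s – m – t.
Crossovers in the s–m interval produce the single-crossover classes m s+ t+ and m+ s t (33 + 29 = 62) plus the double crossovers (15).
RF(s–m) = (62 + 15) / 497 = 77/497 = 0.1549 → 15.5 m.u.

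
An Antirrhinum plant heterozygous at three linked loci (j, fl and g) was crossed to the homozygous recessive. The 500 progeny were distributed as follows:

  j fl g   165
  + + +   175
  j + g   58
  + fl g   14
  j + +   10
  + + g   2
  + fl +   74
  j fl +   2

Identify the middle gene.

g

The two most frequent reciprocal classes, + + + and j fl g, are the parental types, so the F1 was + + + / j fl g.
The two rarest classes, + + g and j fl +, are the double crossovers. Comparing them with the parentals, only the g allele has switched, so g is the middle locus and the order is fl – g – j.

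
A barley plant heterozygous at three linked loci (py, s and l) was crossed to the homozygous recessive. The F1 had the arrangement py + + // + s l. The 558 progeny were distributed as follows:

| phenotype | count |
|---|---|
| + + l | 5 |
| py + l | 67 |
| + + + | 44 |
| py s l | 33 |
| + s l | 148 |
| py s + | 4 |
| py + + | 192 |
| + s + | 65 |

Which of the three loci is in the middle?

The two rarest classes, py s + and + + l, are the double crossovers. Comparing them with the parentals, only the s allele has switched, so s is the middle locus and the order is py – s – l.

s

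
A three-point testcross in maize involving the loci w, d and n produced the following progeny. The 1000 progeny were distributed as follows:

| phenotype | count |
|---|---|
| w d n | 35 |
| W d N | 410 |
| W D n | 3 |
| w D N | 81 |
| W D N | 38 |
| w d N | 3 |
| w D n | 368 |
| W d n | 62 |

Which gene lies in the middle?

The two most frequent reciprocal classes, w D n and W d N, are the parental types, so the F1 was w D n / W d N.
The two rarest classes, W D n and w d N, are the double crossovers. Comparing them with the parentals, only the w allele has switched, so w is the middle locus and the order is n – w – d.

w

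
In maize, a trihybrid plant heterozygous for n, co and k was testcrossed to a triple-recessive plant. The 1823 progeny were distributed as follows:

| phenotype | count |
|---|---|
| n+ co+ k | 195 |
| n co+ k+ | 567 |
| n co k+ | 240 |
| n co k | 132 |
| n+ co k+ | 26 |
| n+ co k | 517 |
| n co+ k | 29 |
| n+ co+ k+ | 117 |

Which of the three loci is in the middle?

k

The two most frequent reciprocal classes, n+ co k and n co+ k+, are the parental types, so the F1 was n+ co k / n co+ k+.
The two rarest classes, n+ co k+ and n co+ k, are the double crossovers. Comparing them with the parentals, only the k allele has switched, so k is the middle locus and the order is n – k – co.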